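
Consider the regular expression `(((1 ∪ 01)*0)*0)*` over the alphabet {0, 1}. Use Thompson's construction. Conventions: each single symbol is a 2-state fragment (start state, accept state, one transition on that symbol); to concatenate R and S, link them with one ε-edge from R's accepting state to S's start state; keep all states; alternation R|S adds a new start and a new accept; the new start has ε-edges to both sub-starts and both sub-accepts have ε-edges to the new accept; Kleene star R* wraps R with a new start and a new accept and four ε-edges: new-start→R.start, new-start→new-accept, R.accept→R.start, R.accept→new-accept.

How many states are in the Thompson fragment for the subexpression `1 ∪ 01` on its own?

Fragment for `1 ∪ 01`:
Each of the 3 symbol leaves contributes a 2-state fragment.
  01 → 4 states
  1 ∪ 01 → 8 states

8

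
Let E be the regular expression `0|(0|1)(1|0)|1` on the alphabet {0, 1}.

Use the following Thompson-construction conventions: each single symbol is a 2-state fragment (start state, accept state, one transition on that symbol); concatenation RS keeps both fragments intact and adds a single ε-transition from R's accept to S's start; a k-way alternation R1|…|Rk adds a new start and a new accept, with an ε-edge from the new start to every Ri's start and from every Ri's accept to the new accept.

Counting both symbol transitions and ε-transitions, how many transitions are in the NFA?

By structural recursion:
Each of the 6 symbol leaves contributes 1 transition (1 symbol, 0 ε).
  0|1 → 6 transitions (2 symbol, 4 ε)
  1|0 → 6 transitions (2 symbol, 4 ε)
  (0|1)(1|0) → 13 transitions (4 symbol, 9 ε)
  0|(0|1)(1|0)|1 → 21 transitions (6 symbol, 15 ε)

21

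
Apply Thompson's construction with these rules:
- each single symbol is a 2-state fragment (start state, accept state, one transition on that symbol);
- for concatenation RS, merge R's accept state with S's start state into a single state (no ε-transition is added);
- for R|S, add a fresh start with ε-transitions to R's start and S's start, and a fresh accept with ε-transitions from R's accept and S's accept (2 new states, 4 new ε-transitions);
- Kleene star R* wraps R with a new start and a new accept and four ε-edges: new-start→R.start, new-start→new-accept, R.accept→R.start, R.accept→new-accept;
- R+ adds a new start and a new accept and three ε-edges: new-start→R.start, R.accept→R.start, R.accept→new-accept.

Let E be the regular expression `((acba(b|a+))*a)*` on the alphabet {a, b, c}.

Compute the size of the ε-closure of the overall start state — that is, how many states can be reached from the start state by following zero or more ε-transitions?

5

Let C(F) = |ε-closure(F.start)| within fragment F, and note whether F accepts ε. Symbol fragments have C = 1 and do not accept ε. Then:
  a+ → |closure| = 1 + 1 = 2 (the body doesn't accept ε, so the new accept is not reached)
  b|a+ → |closure| = 1 + 1 + 2 = 4 (the new accept is not ε-reachable since no branch accepts ε)
  acba(b|a+) → same as the first factor's closure: |closure| = 1
  (acba(b|a+))* → the star's fresh start ε-reaches both the body's start and the fresh accept: |closure| = 2 + 1 = 3
  (acba(b|a+))*a → |closure| = 3 + (1−1) = 3 (closure spills across the concat boundary because the left factor accepts ε)
  ((acba(b|a+))*a)* → new start has ε-edges to the inner start and to the new accept, so |closure| = 2 + 3 = 5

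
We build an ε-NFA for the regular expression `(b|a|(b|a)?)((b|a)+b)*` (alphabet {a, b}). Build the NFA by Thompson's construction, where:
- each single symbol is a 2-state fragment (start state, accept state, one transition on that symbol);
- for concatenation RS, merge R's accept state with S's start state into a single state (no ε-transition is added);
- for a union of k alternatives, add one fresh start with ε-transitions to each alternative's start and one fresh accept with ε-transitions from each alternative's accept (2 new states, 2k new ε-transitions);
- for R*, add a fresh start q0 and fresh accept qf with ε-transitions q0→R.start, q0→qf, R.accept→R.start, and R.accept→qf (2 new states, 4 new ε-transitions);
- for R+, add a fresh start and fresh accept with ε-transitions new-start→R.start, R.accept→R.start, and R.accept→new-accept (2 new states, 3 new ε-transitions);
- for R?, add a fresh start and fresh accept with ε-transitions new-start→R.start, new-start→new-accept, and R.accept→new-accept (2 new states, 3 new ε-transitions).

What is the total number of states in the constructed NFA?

24

Building bottom-up:
Each of the 7 symbol leaves contributes a 2-state fragment.
  b|a = 6 states
  (b|a)? = 8 states
  b|a|(b|a)? = 14 states
  b|a = 6 states
  (b|a)+ = 8 states
  (b|a)+b = 9 states
  ((b|a)+b)* = 11 states
  (b|a|(b|a)?)((b|a)+b)* = 24 states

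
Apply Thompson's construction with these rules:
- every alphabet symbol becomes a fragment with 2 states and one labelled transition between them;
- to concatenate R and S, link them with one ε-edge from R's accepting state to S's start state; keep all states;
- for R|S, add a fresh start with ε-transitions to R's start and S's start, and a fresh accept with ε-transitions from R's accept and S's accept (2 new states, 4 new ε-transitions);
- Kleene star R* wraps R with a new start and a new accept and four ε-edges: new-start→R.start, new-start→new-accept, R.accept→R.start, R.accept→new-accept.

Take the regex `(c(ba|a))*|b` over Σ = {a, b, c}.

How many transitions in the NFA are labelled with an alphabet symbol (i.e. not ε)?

5

Bottom-up over the parse tree:
Each of the 5 symbol leaves contributes exactly 1 symbol transition.
  ba = 2 symbol transitions
  ba|a = 3 symbol transitions
  c(ba|a) = 4 symbol transitions
  (c(ba|a))* = 4 symbol transitions
  (c(ba|a))*|b = 5 symbol transitions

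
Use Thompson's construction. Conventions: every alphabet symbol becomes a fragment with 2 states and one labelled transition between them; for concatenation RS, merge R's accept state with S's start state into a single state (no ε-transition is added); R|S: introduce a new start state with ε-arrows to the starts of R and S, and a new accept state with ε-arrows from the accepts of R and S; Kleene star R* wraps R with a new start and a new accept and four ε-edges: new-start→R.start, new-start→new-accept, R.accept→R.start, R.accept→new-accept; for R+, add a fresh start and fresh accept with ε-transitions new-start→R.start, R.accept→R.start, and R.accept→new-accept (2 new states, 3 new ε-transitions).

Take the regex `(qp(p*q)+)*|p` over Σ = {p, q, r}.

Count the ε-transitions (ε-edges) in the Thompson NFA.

By structural recursion:
Each of the 5 symbol leaves contributes 0 ε-transitions.
  p* : 4 ε-transitions
  p*q : 4 ε-transitions
  (p*q)+ : 7 ε-transitions
  qp(p*q)+ : 7 ε-transitions
  (qp(p*q)+)* : 11 ε-transitions
  (qp(p*q)+)*|p : 15 ε-transitions

15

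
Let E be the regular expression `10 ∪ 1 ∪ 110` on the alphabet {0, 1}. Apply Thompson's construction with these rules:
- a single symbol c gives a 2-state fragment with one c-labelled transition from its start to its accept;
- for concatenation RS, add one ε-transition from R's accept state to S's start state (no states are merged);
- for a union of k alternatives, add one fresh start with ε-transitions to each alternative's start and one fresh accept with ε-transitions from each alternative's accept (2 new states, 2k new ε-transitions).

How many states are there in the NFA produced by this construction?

14

Building bottom-up:
Each of the 6 symbol leaves contributes a 2-state fragment.
  10 : 4 states
  110 : 6 states
  10 ∪ 1 ∪ 110 : 14 states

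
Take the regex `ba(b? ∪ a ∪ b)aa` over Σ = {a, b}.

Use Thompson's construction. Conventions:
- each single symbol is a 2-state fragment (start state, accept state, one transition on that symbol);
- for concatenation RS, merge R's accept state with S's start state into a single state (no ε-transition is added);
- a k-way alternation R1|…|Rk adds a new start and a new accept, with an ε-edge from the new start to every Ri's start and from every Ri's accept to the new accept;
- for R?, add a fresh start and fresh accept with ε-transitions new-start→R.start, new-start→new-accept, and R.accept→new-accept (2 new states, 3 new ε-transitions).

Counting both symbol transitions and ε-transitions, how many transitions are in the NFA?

16

Per subexpression:
Each of the 7 symbol leaves contributes 1 transition (1 symbol, 0 ε).
  b? = 4 transitions (1 symbol, 3 ε)
  b? ∪ a ∪ b = 12 transitions (3 symbol, 9 ε)
  ba(b? ∪ a ∪ b)aa = 16 transitions (7 symbol, 9 ε)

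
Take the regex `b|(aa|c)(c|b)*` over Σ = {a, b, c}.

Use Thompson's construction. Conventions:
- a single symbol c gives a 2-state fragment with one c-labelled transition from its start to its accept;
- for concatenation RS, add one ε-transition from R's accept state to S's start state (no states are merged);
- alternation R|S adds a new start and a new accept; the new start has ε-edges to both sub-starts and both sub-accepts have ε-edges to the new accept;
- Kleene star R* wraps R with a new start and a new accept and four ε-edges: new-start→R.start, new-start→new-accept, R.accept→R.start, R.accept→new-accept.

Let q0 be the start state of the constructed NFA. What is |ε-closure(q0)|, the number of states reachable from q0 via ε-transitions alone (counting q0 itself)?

5

Work bottom-up. For each fragment F, track |ε-closure(F.start)| and whether F's accept lies in that closure (i.e. whether F accepts ε). A single-symbol fragment has closure size 1 and does not accept ε.
  aa : same as the first factor's closure: C = 1
  aa|c : C = 1 + 1 + 1 = 3 (the new accept is not ε-reachable since no branch accepts ε)
  c|b : new start ε-reaches every alternative's start; none of them accept ε, so the new accept is not reached: C = 1 + 1 + 1 = 3
  (c|b)* : C = 1 (new start) + 3 (body) + 1 (new accept) = 5
  (aa|c)(c|b)* : C equals the left operand's closure size = 3 (its accept is not ε-reachable, so the closure stops there)
  b|(aa|c)(c|b)* : C = 1 + 1 + 3 = 5 (the new accept is not ε-reachable since no branch accepts ε)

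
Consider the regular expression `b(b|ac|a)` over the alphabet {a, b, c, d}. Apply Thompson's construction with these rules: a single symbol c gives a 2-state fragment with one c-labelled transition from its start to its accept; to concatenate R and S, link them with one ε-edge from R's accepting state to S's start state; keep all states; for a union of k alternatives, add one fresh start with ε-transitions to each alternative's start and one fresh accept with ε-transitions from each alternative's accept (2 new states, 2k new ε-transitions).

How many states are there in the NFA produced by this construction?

12

Per subexpression:
Each of the 5 symbol leaves contributes a 2-state fragment.
  ac : 4 states
  b|ac|a : 10 states
  b(b|ac|a) : 12 states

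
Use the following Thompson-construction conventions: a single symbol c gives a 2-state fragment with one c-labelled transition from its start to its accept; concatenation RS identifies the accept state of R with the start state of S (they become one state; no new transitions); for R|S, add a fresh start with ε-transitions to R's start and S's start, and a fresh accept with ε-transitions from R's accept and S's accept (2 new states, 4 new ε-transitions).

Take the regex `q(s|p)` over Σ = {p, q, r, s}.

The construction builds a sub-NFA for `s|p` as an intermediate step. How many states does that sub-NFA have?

Fragment for `s|p`:
Each of the 2 symbol leaves contributes a 2-state fragment.
  s|p → 6 states

6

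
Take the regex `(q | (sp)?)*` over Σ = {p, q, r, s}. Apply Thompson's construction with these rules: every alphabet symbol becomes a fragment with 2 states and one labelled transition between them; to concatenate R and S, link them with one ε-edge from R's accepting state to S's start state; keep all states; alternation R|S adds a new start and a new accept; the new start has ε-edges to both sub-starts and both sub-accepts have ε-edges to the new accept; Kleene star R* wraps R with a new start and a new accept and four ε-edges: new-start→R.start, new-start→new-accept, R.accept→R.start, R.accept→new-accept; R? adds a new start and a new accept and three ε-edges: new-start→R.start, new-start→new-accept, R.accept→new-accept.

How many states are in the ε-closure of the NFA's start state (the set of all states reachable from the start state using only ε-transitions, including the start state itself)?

8

Compute the ε-closure size of each fragment's start state recursively; a symbol fragment's start has no outgoing ε-edge, so its closure is just itself (size 1).
  sp — same as the first factor's closure: |closure| = 1
  (sp)? — |closure| = 1 (new start) + 1 (body) + 1 (new accept, via ε) = 3
  q | (sp)? — new start ε-reaches every alternative's start; at least one alternative accepts ε, so the union's new accept is reached too: |closure| = 1 + 1 + 3 + 1 = 6
  (q | (sp)?)* — |closure| = 1 (new start) + 6 (body) + 1 (new accept) = 8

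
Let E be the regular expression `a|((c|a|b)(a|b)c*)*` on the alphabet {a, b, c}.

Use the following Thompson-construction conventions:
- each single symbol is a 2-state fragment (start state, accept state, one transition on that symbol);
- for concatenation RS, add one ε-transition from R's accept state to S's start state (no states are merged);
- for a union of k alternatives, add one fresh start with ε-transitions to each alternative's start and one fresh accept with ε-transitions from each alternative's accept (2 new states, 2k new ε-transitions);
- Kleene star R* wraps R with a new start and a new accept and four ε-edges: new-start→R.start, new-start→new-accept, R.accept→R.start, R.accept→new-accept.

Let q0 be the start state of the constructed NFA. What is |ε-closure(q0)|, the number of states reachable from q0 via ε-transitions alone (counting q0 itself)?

Compute the ε-closure size of each fragment's start state recursively; a symbol fragment's start has no outgoing ε-edge, so its closure is just itself (size 1).
  c|a|b : new start ε-reaches every alternative's start; none of them accept ε, so the new accept is not reached: C = 1 + 1 + 1 + 1 = 4
  a|b : new start ε-reaches every alternative's start; none of them accept ε, so the new accept is not reached: C = 1 + 1 + 1 = 3
  c* : C = 1 (new start) + 1 (body) + 1 (new accept) = 3
  (c|a|b)(a|b)c* : same as the first factor's closure: C = 4
  ((c|a|b)(a|b)c*)* : the star's fresh start ε-reaches both the body's start and the fresh accept: C = 2 + 4 = 6
  a|((c|a|b)(a|b)c*)* : C = 1 (new start) + (1 + 6) + 1 (new accept, since some branch ε-reaches its own accept) = 9

9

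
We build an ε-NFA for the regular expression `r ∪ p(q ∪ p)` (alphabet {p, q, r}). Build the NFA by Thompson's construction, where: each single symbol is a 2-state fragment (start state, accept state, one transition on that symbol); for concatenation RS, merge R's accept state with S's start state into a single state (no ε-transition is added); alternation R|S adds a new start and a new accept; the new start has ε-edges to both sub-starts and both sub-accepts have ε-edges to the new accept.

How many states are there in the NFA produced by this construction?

Building bottom-up:
Each of the 4 symbol leaves contributes a 2-state fragment.
  q ∪ p : 6 states
  p(q ∪ p) : 7 states
  r ∪ p(q ∪ p) : 11 states

11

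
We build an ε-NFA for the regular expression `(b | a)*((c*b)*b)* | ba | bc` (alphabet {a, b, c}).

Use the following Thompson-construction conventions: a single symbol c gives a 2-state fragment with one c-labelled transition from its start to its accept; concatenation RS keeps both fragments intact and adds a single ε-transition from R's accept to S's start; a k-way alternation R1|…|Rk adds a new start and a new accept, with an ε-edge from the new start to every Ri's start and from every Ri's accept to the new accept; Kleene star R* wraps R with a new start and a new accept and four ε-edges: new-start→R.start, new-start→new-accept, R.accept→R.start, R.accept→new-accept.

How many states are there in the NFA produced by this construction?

Bottom-up over the parse tree:
Each of the 9 symbol leaves contributes a 2-state fragment.
  b | a — 6 states
  (b | a)* — 8 states
  c* — 4 states
  c*b — 6 states
  (c*b)* — 8 states
  (c*b)*b — 10 states
  ((c*b)*b)* — 12 states
  (b | a)*((c*b)*b)* — 20 states
  ba — 4 states
  bc — 4 states
  (b | a)*((c*b)*b)* | ba | bc — 30 states

30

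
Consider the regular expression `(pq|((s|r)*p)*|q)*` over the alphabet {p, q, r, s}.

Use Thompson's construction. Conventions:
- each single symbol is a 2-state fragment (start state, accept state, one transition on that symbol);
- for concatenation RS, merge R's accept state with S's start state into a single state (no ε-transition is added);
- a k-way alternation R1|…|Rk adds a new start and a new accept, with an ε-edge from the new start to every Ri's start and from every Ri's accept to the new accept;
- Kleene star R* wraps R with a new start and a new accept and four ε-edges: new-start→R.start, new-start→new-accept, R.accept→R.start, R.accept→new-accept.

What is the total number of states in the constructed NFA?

Building bottom-up:
Each of the 6 symbol leaves contributes a 2-state fragment.
  pq : 3 states
  s|r : 6 states
  (s|r)* : 8 states
  (s|r)*p : 9 states
  ((s|r)*p)* : 11 states
  pq|((s|r)*p)*|q : 18 states
  (pq|((s|r)*p)*|q)* : 20 states

20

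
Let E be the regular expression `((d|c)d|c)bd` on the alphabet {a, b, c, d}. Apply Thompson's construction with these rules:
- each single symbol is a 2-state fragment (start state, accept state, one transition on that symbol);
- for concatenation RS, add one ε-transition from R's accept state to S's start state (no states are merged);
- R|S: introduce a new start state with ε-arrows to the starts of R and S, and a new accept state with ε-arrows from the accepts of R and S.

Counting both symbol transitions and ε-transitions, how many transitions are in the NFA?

17

Per subexpression:
Each of the 6 symbol leaves contributes 1 transition (1 symbol, 0 ε).
  d|c → 6 transitions (2 symbol, 4 ε)
  (d|c)d → 8 transitions (3 symbol, 5 ε)
  (d|c)d|c → 13 transitions (4 symbol, 9 ε)
  ((d|c)d|c)bd → 17 transitions (6 symbol, 11 ε)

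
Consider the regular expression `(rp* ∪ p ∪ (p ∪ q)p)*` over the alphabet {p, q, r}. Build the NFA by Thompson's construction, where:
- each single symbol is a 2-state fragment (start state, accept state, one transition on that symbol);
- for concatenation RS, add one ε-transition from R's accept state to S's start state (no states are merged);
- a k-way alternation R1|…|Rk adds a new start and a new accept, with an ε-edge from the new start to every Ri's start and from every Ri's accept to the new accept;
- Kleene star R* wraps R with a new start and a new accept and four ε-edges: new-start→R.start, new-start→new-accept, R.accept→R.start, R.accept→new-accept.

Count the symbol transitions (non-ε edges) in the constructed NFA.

Recursing over subexpressions:
Each of the 6 symbol leaves contributes exactly 1 symbol transition.
  p* = 1 symbol transition
  rp* = 2 symbol transitions
  p ∪ q = 2 symbol transitions
  (p ∪ q)p = 3 symbol transitions
  rp* ∪ p ∪ (p ∪ q)p = 6 symbol transitions
  (rp* ∪ p ∪ (p ∪ q)p)* = 6 symbol transitions

6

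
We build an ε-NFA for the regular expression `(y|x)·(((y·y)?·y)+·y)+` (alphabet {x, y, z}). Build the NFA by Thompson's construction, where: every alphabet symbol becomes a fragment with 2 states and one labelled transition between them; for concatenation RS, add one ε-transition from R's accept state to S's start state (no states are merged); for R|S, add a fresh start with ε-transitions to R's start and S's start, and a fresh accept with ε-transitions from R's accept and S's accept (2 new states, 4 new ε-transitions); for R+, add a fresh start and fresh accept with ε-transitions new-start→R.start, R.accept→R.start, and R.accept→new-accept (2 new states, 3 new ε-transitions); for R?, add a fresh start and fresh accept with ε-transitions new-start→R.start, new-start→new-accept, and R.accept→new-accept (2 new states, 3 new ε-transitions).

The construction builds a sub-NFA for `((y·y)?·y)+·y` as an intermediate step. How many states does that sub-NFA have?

12

Fragment for `((y·y)?·y)+·y`:
Each of the 4 symbol leaves contributes a 2-state fragment.
  y·y : 4 states
  (y·y)? : 6 states
  (y·y)?·y : 8 states
  ((y·y)?·y)+ : 10 states
  ((y·y)?·y)+·y : 12 states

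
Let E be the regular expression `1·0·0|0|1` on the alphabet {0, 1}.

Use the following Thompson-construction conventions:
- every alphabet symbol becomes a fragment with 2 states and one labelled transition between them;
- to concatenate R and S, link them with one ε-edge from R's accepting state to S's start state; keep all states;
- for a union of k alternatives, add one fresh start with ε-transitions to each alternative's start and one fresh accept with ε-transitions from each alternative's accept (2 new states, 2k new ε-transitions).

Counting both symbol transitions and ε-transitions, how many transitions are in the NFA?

13

Building bottom-up:
Each of the 5 symbol leaves contributes 1 transition (1 symbol, 0 ε).
  1·0·0 — 5 transitions (3 symbol, 2 ε)
  1·0·0|0|1 — 13 transitions (5 symbol, 8 ε)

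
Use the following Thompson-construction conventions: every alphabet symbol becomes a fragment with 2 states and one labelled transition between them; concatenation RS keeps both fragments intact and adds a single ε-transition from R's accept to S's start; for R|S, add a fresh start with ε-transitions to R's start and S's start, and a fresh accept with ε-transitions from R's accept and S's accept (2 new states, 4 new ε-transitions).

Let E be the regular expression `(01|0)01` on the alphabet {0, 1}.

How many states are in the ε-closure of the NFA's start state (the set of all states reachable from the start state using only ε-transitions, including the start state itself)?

3

Work bottom-up. For each fragment F, track |ε-closure(F.start)| and whether F's accept lies in that closure (i.e. whether F accepts ε). A single-symbol fragment has closure size 1 and does not accept ε.
  01 → same as the first factor's closure: |closure| = 1
  01|0 → |closure| = 1 + 1 + 1 = 3 (the new accept is not ε-reachable since no branch accepts ε)
  (01|0)01 → |closure| equals the left operand's closure size = 3 (its accept is not ε-reachable, so the closure stops there)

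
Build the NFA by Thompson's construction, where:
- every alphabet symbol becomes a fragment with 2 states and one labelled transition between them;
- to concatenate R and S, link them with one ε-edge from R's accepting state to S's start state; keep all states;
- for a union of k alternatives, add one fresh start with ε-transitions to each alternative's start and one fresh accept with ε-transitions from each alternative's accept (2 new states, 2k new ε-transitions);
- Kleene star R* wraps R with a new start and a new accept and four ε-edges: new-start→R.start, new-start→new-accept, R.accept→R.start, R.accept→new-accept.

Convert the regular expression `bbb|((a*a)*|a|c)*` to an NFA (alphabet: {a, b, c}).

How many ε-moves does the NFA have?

Building bottom-up:
Each of the 7 symbol leaves contributes 0 ε-transitions.
  bbb → 2 ε-transitions
  a* → 4 ε-transitions
  a*a → 5 ε-transitions
  (a*a)* → 9 ε-transitions
  (a*a)*|a|c → 15 ε-transitions
  ((a*a)*|a|c)* → 19 ε-transitions
  bbb|((a*a)*|a|c)* → 25 ε-transitions

25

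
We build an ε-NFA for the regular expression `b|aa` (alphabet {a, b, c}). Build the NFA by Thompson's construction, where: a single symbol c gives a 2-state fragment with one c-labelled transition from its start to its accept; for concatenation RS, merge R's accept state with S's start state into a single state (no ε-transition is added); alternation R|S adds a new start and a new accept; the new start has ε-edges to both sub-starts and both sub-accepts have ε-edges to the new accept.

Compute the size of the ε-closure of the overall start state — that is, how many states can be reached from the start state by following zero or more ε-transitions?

3

Work bottom-up. For each fragment F, track |ε-closure(F.start)| and whether F's accept lies in that closure (i.e. whether F accepts ε). A single-symbol fragment has closure size 1 and does not accept ε.
  aa — C equals the left operand's closure size = 1 (its accept is not ε-reachable, so the closure stops there)
  b|aa — new start ε-reaches every alternative's start; none of them accept ε, so the new accept is not reached: C = 1 + 1 + 1 = 3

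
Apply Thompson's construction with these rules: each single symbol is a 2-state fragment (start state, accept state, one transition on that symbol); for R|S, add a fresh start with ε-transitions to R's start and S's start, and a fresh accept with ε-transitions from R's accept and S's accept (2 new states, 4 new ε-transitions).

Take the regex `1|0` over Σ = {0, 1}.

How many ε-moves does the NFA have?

4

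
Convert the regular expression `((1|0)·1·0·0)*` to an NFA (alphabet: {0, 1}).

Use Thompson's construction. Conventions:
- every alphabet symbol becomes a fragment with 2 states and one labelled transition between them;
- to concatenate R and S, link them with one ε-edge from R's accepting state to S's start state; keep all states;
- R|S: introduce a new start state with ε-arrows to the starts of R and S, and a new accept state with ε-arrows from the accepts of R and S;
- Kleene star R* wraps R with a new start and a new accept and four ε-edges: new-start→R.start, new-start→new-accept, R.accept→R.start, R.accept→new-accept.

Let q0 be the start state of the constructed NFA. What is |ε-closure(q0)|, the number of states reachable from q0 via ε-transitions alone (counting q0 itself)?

5

Let C(F) = |ε-closure(F.start)| within fragment F, and note whether F accepts ε. Symbol fragments have C = 1 and do not accept ε. Then:
  1|0 → |ε-closure| = 1 + 1 + 1 = 3 (the new accept is not ε-reachable since no branch accepts ε)
  (1|0)·1·0·0 → |ε-closure| equals the left operand's closure size = 3 (its accept is not ε-reachable, so the closure stops there)
  ((1|0)·1·0·0)* → |ε-closure| = 1 (new start) + 3 (body) + 1 (new accept) = 5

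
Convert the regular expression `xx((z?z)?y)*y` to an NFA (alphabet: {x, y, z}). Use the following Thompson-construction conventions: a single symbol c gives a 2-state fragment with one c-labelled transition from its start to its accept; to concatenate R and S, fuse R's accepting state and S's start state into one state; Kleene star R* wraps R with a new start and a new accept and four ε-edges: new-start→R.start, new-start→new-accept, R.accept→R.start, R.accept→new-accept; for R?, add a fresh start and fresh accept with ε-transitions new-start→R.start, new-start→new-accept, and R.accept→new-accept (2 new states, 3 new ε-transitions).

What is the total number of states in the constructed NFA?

Per subexpression:
Each of the 6 symbol leaves contributes a 2-state fragment.
  z? → 4 states
  z?z → 5 states
  (z?z)? → 7 states
  (z?z)?y → 8 states
  ((z?z)?y)* → 10 states
  xx((z?z)?y)*y → 13 states

13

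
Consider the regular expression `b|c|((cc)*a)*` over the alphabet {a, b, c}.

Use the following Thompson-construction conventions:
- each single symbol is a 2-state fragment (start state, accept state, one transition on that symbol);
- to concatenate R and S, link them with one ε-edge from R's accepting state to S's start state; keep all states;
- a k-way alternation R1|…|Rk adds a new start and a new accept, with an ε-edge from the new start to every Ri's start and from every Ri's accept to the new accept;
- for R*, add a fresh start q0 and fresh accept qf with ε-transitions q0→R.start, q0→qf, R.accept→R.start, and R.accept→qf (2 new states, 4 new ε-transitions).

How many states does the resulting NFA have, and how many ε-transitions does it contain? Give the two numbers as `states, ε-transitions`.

By structural recursion:
Each of the 5 symbol leaves contributes 2 states and 0 ε-transitions.
  cc — 4 states, 1 ε-transition
  (cc)* — 6 states, 5 ε-transitions
  (cc)*a — 8 states, 6 ε-transitions
  ((cc)*a)* — 10 states, 10 ε-transitions
  b|c|((cc)*a)* — 16 states, 16 ε-transitions

16, 16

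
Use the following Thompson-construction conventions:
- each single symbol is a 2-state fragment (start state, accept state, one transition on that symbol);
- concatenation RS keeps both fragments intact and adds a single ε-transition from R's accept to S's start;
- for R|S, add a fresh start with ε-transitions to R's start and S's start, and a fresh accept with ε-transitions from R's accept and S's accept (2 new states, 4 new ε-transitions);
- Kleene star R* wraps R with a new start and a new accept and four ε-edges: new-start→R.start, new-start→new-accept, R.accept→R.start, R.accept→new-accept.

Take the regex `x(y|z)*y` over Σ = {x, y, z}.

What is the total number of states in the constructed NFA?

By structural recursion:
Each of the 4 symbol leaves contributes a 2-state fragment.
  y|z = 6 states
  (y|z)* = 8 states
  x(y|z)*y = 12 states

12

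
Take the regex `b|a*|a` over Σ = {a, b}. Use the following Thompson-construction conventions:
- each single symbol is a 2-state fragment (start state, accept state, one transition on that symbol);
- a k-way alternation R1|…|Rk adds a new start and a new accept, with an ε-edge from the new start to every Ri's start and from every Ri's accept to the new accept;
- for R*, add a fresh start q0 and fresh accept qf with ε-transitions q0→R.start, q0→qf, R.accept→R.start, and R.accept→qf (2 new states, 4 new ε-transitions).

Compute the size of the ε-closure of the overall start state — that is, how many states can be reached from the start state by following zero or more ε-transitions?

7

Compute the ε-closure size of each fragment's start state recursively; a symbol fragment's start has no outgoing ε-edge, so its closure is just itself (size 1).
  a* — the star's fresh start ε-reaches both the body's start and the fresh accept: |closure| = 2 + 1 = 3
  b|a*|a — |closure| = 1 (new start) + (1 + 3 + 1) + 1 (new accept, since some branch ε-reaches its own accept) = 7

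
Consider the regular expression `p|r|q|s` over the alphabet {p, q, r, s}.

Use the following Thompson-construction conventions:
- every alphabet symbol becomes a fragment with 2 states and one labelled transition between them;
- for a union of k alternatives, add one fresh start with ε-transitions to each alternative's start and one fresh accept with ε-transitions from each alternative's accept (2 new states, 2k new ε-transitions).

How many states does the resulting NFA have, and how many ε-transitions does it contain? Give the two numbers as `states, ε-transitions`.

10, 8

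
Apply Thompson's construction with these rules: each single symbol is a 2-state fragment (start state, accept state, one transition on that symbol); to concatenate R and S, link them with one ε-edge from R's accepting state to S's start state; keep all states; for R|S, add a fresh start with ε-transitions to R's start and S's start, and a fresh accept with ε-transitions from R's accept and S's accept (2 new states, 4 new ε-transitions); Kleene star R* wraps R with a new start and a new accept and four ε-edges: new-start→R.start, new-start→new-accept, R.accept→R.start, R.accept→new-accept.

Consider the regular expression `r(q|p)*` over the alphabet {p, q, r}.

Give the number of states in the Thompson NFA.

10

Per subexpression:
Each of the 3 symbol leaves contributes a 2-state fragment.
  q|p → 6 states
  (q|p)* → 8 states
  r(q|p)* → 10 states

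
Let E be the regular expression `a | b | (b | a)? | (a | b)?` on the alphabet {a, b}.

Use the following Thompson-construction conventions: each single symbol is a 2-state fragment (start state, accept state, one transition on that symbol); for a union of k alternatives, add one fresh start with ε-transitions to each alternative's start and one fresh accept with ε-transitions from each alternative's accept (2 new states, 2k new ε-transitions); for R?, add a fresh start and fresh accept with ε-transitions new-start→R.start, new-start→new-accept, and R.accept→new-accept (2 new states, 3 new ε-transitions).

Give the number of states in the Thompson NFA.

Per subexpression:
Each of the 6 symbol leaves contributes a 2-state fragment.
  b | a → 6 states
  (b | a)? → 8 states
  a | b → 6 states
  (a | b)? → 8 states
  a | b | (b | a)? | (a | b)? → 22 states

22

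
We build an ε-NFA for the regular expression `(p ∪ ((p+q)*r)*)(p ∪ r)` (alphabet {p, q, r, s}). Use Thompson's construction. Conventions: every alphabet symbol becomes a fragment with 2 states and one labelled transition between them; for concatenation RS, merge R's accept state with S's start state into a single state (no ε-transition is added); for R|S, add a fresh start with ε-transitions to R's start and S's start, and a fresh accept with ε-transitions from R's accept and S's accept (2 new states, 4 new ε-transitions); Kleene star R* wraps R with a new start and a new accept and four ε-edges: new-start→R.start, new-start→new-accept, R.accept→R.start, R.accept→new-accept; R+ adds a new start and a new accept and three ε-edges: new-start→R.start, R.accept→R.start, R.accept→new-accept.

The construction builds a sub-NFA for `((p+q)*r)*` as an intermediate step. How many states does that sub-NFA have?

Fragment for `((p+q)*r)*`:
Each of the 3 symbol leaves contributes a 2-state fragment.
  p+ : 4 states
  p+q : 5 states
  (p+q)* : 7 states
  (p+q)*r : 8 states
  ((p+q)*r)* : 10 states

10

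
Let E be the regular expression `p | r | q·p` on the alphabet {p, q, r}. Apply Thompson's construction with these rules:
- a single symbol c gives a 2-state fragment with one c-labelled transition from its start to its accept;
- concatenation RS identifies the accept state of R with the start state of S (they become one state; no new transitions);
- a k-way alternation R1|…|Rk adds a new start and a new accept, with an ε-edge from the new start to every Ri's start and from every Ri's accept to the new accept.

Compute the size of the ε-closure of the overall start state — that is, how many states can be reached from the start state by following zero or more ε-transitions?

4

Compute the ε-closure size of each fragment's start state recursively; a symbol fragment's start has no outgoing ε-edge, so its closure is just itself (size 1).
  q·p : C equals the left operand's closure size = 1 (its accept is not ε-reachable, so the closure stops there)
  p | r | q·p : C = 1 + 1 + 1 + 1 = 4 (the new accept is not ε-reachable since no branch accepts ε)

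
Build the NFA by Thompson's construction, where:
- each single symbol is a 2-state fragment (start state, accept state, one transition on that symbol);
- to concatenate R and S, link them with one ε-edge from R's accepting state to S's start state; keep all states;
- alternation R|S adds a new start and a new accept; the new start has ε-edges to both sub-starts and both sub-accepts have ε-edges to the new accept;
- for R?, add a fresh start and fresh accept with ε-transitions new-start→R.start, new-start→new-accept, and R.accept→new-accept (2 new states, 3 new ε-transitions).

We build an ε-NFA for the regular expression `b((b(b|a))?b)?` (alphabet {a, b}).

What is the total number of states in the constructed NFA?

16

Per subexpression:
Each of the 5 symbol leaves contributes a 2-state fragment.
  b|a → 6 states
  b(b|a) → 8 states
  (b(b|a))? → 10 states
  (b(b|a))?b → 12 states
  ((b(b|a))?b)? → 14 states
  b((b(b|a))?b)? → 16 states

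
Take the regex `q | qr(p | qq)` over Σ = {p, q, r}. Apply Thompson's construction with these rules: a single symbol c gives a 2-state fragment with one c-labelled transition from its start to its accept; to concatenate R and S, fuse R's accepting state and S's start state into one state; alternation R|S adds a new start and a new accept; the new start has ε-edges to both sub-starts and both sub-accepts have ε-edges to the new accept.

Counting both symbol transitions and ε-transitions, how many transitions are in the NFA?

By structural recursion:
Each of the 6 symbol leaves contributes 1 transition (1 symbol, 0 ε).
  qq → 2 transitions (2 symbol, 0 ε)
  p | qq → 7 transitions (3 symbol, 4 ε)
  qr(p | qq) → 9 transitions (5 symbol, 4 ε)
  q | qr(p | qq) → 14 transitions (6 symbol, 8 ε)

14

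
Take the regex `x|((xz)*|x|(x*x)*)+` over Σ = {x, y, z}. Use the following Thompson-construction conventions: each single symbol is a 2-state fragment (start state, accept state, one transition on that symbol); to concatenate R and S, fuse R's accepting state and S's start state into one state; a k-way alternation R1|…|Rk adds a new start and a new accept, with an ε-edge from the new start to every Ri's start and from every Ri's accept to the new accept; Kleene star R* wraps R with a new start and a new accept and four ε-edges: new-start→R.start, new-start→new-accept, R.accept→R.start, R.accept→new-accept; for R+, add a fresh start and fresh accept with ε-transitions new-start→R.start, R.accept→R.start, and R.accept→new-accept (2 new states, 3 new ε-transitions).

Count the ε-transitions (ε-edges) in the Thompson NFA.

Recursing over subexpressions:
Each of the 6 symbol leaves contributes 0 ε-transitions.
  xz — 0 ε-transitions
  (xz)* — 4 ε-transitions
  x* — 4 ε-transitions
  x*x — 4 ε-transitions
  (x*x)* — 8 ε-transitions
  (xz)*|x|(x*x)* — 18 ε-transitions
  ((xz)*|x|(x*x)*)+ — 21 ε-transitions
  x|((xz)*|x|(x*x)*)+ — 25 ε-transitions

25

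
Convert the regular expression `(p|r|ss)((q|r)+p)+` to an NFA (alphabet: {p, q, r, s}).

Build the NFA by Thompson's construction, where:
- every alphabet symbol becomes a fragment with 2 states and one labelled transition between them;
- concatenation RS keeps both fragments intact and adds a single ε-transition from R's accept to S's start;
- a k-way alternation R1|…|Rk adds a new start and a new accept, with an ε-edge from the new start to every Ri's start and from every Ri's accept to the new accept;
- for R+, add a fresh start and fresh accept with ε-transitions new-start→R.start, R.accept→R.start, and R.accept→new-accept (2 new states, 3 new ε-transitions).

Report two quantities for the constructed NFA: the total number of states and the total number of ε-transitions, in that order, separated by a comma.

22, 19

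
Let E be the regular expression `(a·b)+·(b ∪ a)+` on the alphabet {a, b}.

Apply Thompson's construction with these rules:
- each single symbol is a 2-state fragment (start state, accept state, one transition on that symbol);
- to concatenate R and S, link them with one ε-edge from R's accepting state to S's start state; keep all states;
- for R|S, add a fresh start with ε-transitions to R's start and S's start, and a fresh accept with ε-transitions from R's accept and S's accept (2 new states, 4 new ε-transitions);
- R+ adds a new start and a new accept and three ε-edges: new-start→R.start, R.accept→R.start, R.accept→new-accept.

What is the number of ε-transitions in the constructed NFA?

Building bottom-up:
Each of the 4 symbol leaves contributes 0 ε-transitions.
  a·b = 1 ε-transition
  (a·b)+ = 4 ε-transitions
  b ∪ a = 4 ε-transitions
  (b ∪ a)+ = 7 ε-transitions
  (a·b)+·(b ∪ a)+ = 12 ε-transitions

12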